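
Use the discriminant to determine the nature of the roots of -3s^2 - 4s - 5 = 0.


D = b^2 - 4ac = (-4)^2 - 4(-3)(-5) = 16 - 60 = -44
Since D < 0: two complex conjugate roots (no real roots)


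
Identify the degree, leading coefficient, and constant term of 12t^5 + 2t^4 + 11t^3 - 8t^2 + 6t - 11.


Highest power of t is 5, with coefficient 12. Constant term is -11.
Degree = 5, leading coefficient = 12, constant term = -11


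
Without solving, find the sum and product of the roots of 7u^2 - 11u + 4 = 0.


For au^2+bu+c=0: sum = -b/a, product = c/a.
a=7, b=-11, c=4
Sum = -(-11)/7 = 11/7
Product = (4)/7 = 4/7


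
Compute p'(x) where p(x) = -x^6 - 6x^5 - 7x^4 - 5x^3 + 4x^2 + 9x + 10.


Apply the power rule term by term:
  d/dx(-x^6) = -6x^5
  d/dx(-6x^5) = -30x^4
  d/dx(-7x^4) = -28x^3
  d/dx(-5x^3) = -15x^2
  d/dx(4x^2) = 8x
  d/dx(9x) = 9
  d/dx(10) = 0
p'(x) = -6x^5 - 30x^4 - 28x^3 - 15x^2 + 8x + 9


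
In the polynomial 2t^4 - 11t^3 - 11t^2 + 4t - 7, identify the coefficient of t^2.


Read off the coefficient of t^2: -11


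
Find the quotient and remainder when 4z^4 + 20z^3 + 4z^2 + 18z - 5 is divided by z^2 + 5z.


(4z^4 + 20z^3 + 4z^2 + 18z - 5) / (z^2 + 5z)
Step 1: 4z^2 * (z^2 + 5z) = 4z^4 + 20z^3; subtract.
Step 2: 0 * (z^2 + 5z) = 0; subtract.
Step 3: 4 * (z^2 + 5z) = 4z^2 + 20z; subtract.
Quotient: 4z^2 + 4, Remainder: -2z - 5


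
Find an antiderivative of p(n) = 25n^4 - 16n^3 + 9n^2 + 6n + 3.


Reverse power rule on each term:
  ∫ 25n^4 dn = 5n^5
  ∫ -16n^3 dn = -4n^4
  ∫ 9n^2 dn = 3n^3
  ∫ 6n dn = 3n^2
  ∫ 3 dn = 3n
F(n) = 5n^5 - 4n^4 + 3n^3 + 3n^2 + 3n + C


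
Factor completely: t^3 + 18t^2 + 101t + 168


Try integer roots (divisors of 168). t=-7: p(-7)=0.
Divide out (t + 7): quotient is t^2 + 11t + 24.
Factor the quadratic: (t + 3)(t + 8)
Result: (t + 7)(t + 3)(t + 8)


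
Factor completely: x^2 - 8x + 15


Roots satisfy r1 + r2 = -b/a = 8 and r1*r2 = c/a = 15.
So r1 = 3, r2 = 5.
x^2 - 8x + 15 = (x - r1)(x - r2) = (x - 3)(x - 5)


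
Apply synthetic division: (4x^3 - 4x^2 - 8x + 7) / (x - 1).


Synthetic division with c = 1. Coefficients: 4, -4, -8, 7
Bring down 4.
  4 * 1 = 4; 4 - 4 = 0
  0 * 1 = 0; 0 - 8 = -8
  -8 * 1 = -8; -8 + 7 = -1
Quotient: 4x^2 - 8, Remainder: -1


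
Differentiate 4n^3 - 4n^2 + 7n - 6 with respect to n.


Apply the power rule term by term:
  d/dn(4n^3) = 12n^2
  d/dn(-4n^2) = -8n
  d/dn(7n) = 7
  d/dn(-6) = 0
p'(n) = 12n^2 - 8n + 7


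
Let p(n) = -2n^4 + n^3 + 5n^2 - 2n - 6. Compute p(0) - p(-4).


p(0) = -6
p(-4) = -494
p(0) - p(-4) = -6 + 494 = 488


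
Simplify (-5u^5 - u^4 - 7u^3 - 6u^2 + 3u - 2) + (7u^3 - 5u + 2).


Align terms by degree and add:
  -5u^5 - u^4 - 7u^3 - 6u^2 + 3u - 2
+ 7u^3 - 5u + 2
= -5u^5 - u^4 - 6u^2 - 2u


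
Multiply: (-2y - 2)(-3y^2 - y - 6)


Distribute each term of the first polynomial:
  (-2y)(-3y^2 - y - 6) = 6y^3 + 2y^2 + 12y
  (-2)(-3y^2 - y - 6) = 6y^2 + 2y + 12
Sum: 6y^3 + 8y^2 + 14y + 12


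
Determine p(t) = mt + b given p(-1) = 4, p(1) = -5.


p(t) = mt + b. Using p(-1)=4, p(1)=-5:
m = (4 + 5)/(-1 - 1) = 9/-2 = -9/2
b = 4 - m*(-1) = 4 - 9/2 = -1/2
p(t) = -(9/2)t - (1/2)


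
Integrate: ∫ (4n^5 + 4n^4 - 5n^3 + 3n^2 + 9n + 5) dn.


Reverse power rule on each term:
  ∫ 4n^5 dn = (2/3)n^6
  ∫ 4n^4 dn = (4/5)n^5
  ∫ -5n^3 dn = -(5/4)n^4
  ∫ 3n^2 dn = n^3
  ∫ 9n dn = (9/2)n^2
  ∫ 5 dn = 5n
F(n) = (2/3)n^6 + (4/5)n^5 - (5/4)n^4 + n^3 + (9/2)n^2 + 5n + C


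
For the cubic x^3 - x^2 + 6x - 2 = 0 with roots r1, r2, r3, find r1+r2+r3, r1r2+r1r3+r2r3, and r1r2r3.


Monic cubic x^3+bx^2+cx+d=0: sum=-b, pairwise sum=c, product=-d.
b=-1, c=6, d=-2
r1+r2+r3 = 1
r1r2+r1r3+r2r3 = 6
r1r2r3 = 2


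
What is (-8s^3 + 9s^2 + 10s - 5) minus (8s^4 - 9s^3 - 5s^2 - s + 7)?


Distribute the minus sign:
  (-8s^3 + 9s^2 + 10s - 5)
- (8s^4 - 9s^3 - 5s^2 - s + 7)
Negate second polynomial: -8s^4 + 9s^3 + 5s^2 + s - 7
Add: -8s^4 + s^3 + 14s^2 + 11s - 12


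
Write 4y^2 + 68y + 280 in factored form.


Roots satisfy r1 + r2 = -b/a = -17 and r1*r2 = c/a = 70.
So r1 = -7, r2 = -10.
4y^2 + 68y + 280 = 4(y - r1)(y - r2) = 4(y + 7)(y + 10)


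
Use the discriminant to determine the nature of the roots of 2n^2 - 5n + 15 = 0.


D = b^2 - 4ac = (-5)^2 - 4(2)(15) = 25 - 120 = -95
Since D < 0: two complex conjugate roots (no real roots)


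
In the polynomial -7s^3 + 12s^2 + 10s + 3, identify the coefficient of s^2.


Read off the coefficient of s^2: 12


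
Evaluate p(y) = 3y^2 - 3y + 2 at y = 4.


Using direct substitution:
  3 * (4)^2 = 48
  -3 * (4)^1 = -12
  constant: 2
Sum = 48 - 12 + 2 = 38


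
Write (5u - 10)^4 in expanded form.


Expand (5u - 10)^4 by repeated multiplication:
  (5u - 10)^2 = 25u^2 - 100u + 100
  (5u - 10)^3 = 125u^3 - 750u^2 + 1500u - 1000
= 625u^4 - 5000u^3 + 15000u^2 - 20000u + 10000


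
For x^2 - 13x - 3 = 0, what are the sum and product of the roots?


For ax^2+bx+c=0: sum = -b/a, product = c/a.
a=1, b=-13, c=-3
Sum = -(-13)/1 = 13
Product = (-3)/1 = -3


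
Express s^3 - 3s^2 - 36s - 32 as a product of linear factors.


Try integer roots (divisors of -32). s=-1: p(-1)=0.
Divide out (s + 1): quotient is s^2 - 4s - 32.
Factor the quadratic: (s - 8)(s + 4)
Result: (s + 1)(s - 8)(s + 4)


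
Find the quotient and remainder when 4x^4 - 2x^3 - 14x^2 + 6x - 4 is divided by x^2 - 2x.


(4x^4 - 2x^3 - 14x^2 + 6x - 4) / (x^2 - 2x)
Step 1: 4x^2 * (x^2 - 2x) = 4x^4 - 8x^3; subtract.
Step 2: 6x * (x^2 - 2x) = 6x^3 - 12x^2; subtract.
Step 3: -2 * (x^2 - 2x) = -2x^2 + 4x; subtract.
Quotient: 4x^2 + 6x - 2, Remainder: 2x - 4


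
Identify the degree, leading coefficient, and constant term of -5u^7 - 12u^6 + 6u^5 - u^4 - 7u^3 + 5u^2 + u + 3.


Highest power of u is 7, with coefficient -5. Constant term is 3.
Degree = 7, leading coefficient = -5, constant term = 3


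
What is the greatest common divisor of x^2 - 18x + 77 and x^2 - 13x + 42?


Factor each:
  x^2 - 18x + 77 = (x - 7)(x - 11)
  x^2 - 13x + 42 = (x - 7)(x - 6)
Common monic factor: x - 7


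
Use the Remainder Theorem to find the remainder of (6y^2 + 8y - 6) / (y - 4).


By the Remainder Theorem, the remainder equals p(4):
  6*(4)^2 = 96
  8*(4)^1 = 32
  constant: -6
Sum: 96 + 32 - 6 = 122


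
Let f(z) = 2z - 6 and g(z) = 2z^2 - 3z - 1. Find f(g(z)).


Substitute g(z) into f:
f(g(z)) = 2*(2z^2 - 3z - 1) + (-6)
Expand and combine: 4z^2 - 6z - 8


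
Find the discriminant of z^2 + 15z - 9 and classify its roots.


D = b^2 - 4ac = (15)^2 - 4(1)(-9) = 225 + 36 = 261
Since D > 0: two distinct irrational roots


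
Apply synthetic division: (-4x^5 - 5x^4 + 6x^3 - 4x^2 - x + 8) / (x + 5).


Synthetic division with c = -5. Coefficients: -4, -5, 6, -4, -1, 8
Bring down -4.
  -4 * -5 = 20; 20 - 5 = 15
  15 * -5 = -75; -75 + 6 = -69
  -69 * -5 = 345; 345 - 4 = 341
  341 * -5 = -1705; -1705 - 1 = -1706
  -1706 * -5 = 8530; 8530 + 8 = 8538
Quotient: -4x^4 + 15x^3 - 69x^2 + 341x - 1706, Remainder: 8538


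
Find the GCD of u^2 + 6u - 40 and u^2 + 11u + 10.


Factor each:
  u^2 + 6u - 40 = (u + 10)(u - 4)
  u^2 + 11u + 10 = (u + 10)(u + 1)
Common monic factor: u + 10


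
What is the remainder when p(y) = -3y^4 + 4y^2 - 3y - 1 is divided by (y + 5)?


By the Remainder Theorem, the remainder equals p(-5):
  -3*(-5)^4 = -1875
  0*(-5)^3 = 0
  4*(-5)^2 = 100
  -3*(-5)^1 = 15
  constant: -1
Sum: -1875 + 0 + 100 + 15 - 1 = -1761


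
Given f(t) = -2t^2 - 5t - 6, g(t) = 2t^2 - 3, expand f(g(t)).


Substitute g(t) into f:
f(g(t)) = -2*(2t^2 - 3)^2 + (-5)*(2t^2 - 3) + (-6)
(2t^2 - 3)^2 = 4t^4 - 12t^2 + 9
Expand and combine: -8t^4 + 14t^2 - 9


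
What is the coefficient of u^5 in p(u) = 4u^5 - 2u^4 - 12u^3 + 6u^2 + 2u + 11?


Read off the coefficient of u^5: 4


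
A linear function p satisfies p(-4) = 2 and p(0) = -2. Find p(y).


p(y) = my + b. Using p(-4)=2, p(0)=-2:
m = (2 + 2)/(-4) = 4/-4 = -1
b = 2 - m*(-4) = 2 - 4 = -2
p(y) = -y - 2


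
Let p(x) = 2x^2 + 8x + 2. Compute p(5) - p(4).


p(5) = 92
p(4) = 66
p(5) - p(4) = 92 - 66 = 26


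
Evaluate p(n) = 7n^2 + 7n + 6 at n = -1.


Using direct substitution:
  7 * (-1)^2 = 7
  7 * (-1)^1 = -7
  constant: 6
Sum = 7 - 7 + 6 = 6


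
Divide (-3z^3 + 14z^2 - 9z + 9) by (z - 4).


(-3z^3 + 14z^2 - 9z + 9) / (z - 4)
Step 1: -3z^2 * (z - 4) = -3z^3 + 12z^2; subtract.
Step 2: 2z * (z - 4) = 2z^2 - 8z; subtract.
Step 3: -1 * (z - 4) = -z + 4; subtract.
Quotient: -3z^2 + 2z - 1, Remainder: 5


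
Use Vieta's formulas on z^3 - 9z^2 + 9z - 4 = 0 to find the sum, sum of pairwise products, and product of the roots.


Monic cubic z^3+bz^2+cz+d=0: sum=-b, pairwise sum=c, product=-d.
b=-9, c=9, d=-4
r1+r2+r3 = 9
r1r2+r1r3+r2r3 = 9
r1r2r3 = 4


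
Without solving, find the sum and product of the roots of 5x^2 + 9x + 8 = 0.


For ax^2+bx+c=0: sum = -b/a, product = c/a.
a=5, b=9, c=8
Sum = -(9)/5 = -9/5
Product = (8)/5 = 8/5


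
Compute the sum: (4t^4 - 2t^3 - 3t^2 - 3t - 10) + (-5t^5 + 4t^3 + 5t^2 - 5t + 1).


Align terms by degree and add:
  4t^4 - 2t^3 - 3t^2 - 3t - 10
  -5t^5 + 4t^3 + 5t^2 - 5t + 1
= -5t^5 + 4t^4 + 2t^3 + 2t^2 - 8t - 9


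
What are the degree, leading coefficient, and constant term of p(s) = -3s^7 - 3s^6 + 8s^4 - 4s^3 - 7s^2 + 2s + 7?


Highest power of s is 7, with coefficient -3. Constant term is 7.
Degree = 7, leading coefficient = -3, constant term = 7


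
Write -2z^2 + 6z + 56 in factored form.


Roots satisfy r1 + r2 = -b/a = 3 and r1*r2 = c/a = -28.
So r1 = -4, r2 = 7.
-2z^2 + 6z + 56 = -2(z - r1)(z - r2) = -2(z + 4)(z - 7)


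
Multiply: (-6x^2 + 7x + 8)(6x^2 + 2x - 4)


Distribute each term of the first polynomial:
  (-6x^2)(6x^2 + 2x - 4) = -36x^4 - 12x^3 + 24x^2
  (7x)(6x^2 + 2x - 4) = 42x^3 + 14x^2 - 28x
  (8)(6x^2 + 2x - 4) = 48x^2 + 16x - 32
Sum: -36x^4 + 30x^3 + 86x^2 - 12x - 32


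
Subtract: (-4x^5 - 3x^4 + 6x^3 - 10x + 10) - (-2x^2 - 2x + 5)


Distribute the minus sign:
  (-4x^5 - 3x^4 + 6x^3 - 10x + 10)
- (-2x^2 - 2x + 5)
Negate second polynomial: 2x^2 + 2x - 5
Add: -4x^5 - 3x^4 + 6x^3 + 2x^2 - 8x + 5


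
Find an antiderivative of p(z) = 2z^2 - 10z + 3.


Reverse power rule on each term:
  ∫ 2z^2 dz = (2/3)z^3
  ∫ -10z dz = -5z^2
  ∫ 3 dz = 3z
F(z) = (2/3)z^3 - 5z^2 + 3z + C


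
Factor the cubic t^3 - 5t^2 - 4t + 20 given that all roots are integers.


Try integer roots (divisors of 20). t=5: p(5)=0.
Divide out (t - 5): quotient is t^2 - 4.
Factor the quadratic: (t - 2)(t + 2)
Result: (t - 5)(t - 2)(t + 2)


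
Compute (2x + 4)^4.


Expand (2x + 4)^4 by repeated multiplication:
  (2x + 4)^2 = 4x^2 + 16x + 16
  (2x + 4)^3 = 8x^3 + 48x^2 + 96x + 64
= 16x^4 + 128x^3 + 384x^2 + 512x + 256


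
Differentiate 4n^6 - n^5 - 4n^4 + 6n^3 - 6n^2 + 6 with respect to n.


Apply the power rule term by term:
  d/dn(4n^6) = 24n^5
  d/dn(-n^5) = -5n^4
  d/dn(-4n^4) = -16n^3
  d/dn(6n^3) = 18n^2
  d/dn(-6n^2) = -12n
  d/dn(6) = 0
p'(n) = 24n^5 - 5n^4 - 16n^3 + 18n^2 - 12n


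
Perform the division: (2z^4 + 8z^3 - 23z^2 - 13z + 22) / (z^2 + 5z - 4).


(2z^4 + 8z^3 - 23z^2 - 13z + 22) / (z^2 + 5z - 4)
Step 1: 2z^2 * (z^2 + 5z - 4) = 2z^4 + 10z^3 - 8z^2; subtract.
Step 2: -2z * (z^2 + 5z - 4) = -2z^3 - 10z^2 + 8z; subtract.
Step 3: -5 * (z^2 + 5z - 4) = -5z^2 - 25z + 20; subtract.
Quotient: 2z^2 - 2z - 5, Remainder: 4z + 2


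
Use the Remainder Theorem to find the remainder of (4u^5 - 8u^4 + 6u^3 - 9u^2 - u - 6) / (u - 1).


By the Remainder Theorem, the remainder equals p(1):
  4*(1)^5 = 4
  -8*(1)^4 = -8
  6*(1)^3 = 6
  -9*(1)^2 = -9
  -1*(1)^1 = -1
  constant: -6
Sum: 4 - 8 + 6 - 9 - 1 - 6 = -14


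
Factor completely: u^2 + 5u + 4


Roots satisfy r1 + r2 = -b/a = -5 and r1*r2 = c/a = 4.
So r1 = -1, r2 = -4.
u^2 + 5u + 4 = (u - r1)(u - r2) = (u + 1)(u + 4)


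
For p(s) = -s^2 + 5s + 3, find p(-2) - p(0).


p(-2) = -11
p(0) = 3
p(-2) - p(0) = -11 - 3 = -14


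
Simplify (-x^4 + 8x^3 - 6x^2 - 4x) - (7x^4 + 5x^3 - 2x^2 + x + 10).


Distribute the minus sign:
  (-x^4 + 8x^3 - 6x^2 - 4x)
- (7x^4 + 5x^3 - 2x^2 + x + 10)
Negate second polynomial: -7x^4 - 5x^3 + 2x^2 - x - 10
Add: -8x^4 + 3x^3 - 4x^2 - 5x - 10


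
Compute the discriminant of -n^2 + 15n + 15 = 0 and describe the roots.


D = b^2 - 4ac = (15)^2 - 4(-1)(15) = 225 + 60 = 285
Since D > 0: two distinct irrational roots


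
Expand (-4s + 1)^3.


Expand (-4s + 1)^3 by repeated multiplication:
  (-4s + 1)^2 = 16s^2 - 8s + 1
= -64s^3 + 48s^2 - 12s + 1


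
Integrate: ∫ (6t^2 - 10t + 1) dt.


Reverse power rule on each term:
  ∫ 6t^2 dt = 2t^3
  ∫ -10t dt = -5t^2
  ∫ 1 dt = t
F(t) = 2t^3 - 5t^2 + t + C


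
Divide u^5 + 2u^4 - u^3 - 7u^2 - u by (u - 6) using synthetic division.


Synthetic division with c = 6. Coefficients: 1, 2, -1, -7, -1, 0
Bring down 1.
  1 * 6 = 6; 6 + 2 = 8
  8 * 6 = 48; 48 - 1 = 47
  47 * 6 = 282; 282 - 7 = 275
  275 * 6 = 1650; 1650 - 1 = 1649
  1649 * 6 = 9894; 9894 + 0 = 9894
Quotient: u^4 + 8u^3 + 47u^2 + 275u + 1649, Remainder: 9894


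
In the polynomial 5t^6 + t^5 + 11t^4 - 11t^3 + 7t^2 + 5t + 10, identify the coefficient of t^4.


Read off the coefficient of t^4: 11


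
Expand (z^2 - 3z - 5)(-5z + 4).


Distribute each term of the first polynomial:
  (z^2)(-5z + 4) = -5z^3 + 4z^2
  (-3z)(-5z + 4) = 15z^2 - 12z
  (-5)(-5z + 4) = 25z - 20
Sum: -5z^3 + 19z^2 + 13z - 20


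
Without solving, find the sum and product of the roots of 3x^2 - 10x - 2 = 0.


For ax^2+bx+c=0: sum = -b/a, product = c/a.
a=3, b=-10, c=-2
Sum = -(-10)/3 = 10/3
Product = (-2)/3 = -2/3


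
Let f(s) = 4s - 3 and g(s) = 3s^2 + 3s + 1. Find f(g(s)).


Substitute g(s) into f:
f(g(s)) = 4*(3s^2 + 3s + 1) + (-3)
Expand and combine: 12s^2 + 12s + 1


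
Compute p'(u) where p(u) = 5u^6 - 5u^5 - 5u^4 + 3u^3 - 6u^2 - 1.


Apply the power rule term by term:
  d/du(5u^6) = 30u^5
  d/du(-5u^5) = -25u^4
  d/du(-5u^4) = -20u^3
  d/du(3u^3) = 9u^2
  d/du(-6u^2) = -12u
  d/du(-1) = 0
p'(u) = 30u^5 - 25u^4 - 20u^3 + 9u^2 - 12u


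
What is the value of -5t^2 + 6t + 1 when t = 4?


Using direct substitution:
  -5 * (4)^2 = -80
  6 * (4)^1 = 24
  constant: 1
Sum = -80 + 24 + 1 = -55


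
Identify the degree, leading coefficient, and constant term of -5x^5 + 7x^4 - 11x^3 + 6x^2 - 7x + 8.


Highest power of x is 5, with coefficient -5. Constant term is 8.
Degree = 5, leading coefficient = -5, constant term = 8


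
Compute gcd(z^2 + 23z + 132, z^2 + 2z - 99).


Factor each:
  z^2 + 23z + 132 = (z + 11)(z + 12)
  z^2 + 2z - 99 = (z + 11)(z - 9)
Common monic factor: z + 11


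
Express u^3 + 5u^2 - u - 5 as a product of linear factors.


Try integer roots (divisors of -5). u=1: p(1)=0.
Divide out (u - 1): quotient is u^2 + 6u + 5.
Factor the quadratic: (u + 5)(u + 1)
Result: (u - 1)(u + 5)(u + 1)


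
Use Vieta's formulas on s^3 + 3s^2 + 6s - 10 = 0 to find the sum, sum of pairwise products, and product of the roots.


Monic cubic s^3+bs^2+cs+d=0: sum=-b, pairwise sum=c, product=-d.
b=3, c=6, d=-10
r1+r2+r3 = -3
r1r2+r1r3+r2r3 = 6
r1r2r3 = 10


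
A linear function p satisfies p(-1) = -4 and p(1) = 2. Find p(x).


p(x) = mx + b. Using p(-1)=-4, p(1)=2:
m = (-4 - 2)/(-1 - 1) = -6/-2 = 3
b = -4 - m*(-1) = -4 + 3 = -1
p(x) = 3x - 1


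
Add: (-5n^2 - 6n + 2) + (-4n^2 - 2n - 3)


Align terms by degree and add:
  -5n^2 - 6n + 2
  -4n^2 - 2n - 3
= -9n^2 - 8n - 1


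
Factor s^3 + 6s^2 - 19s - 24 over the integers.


Try integer roots (divisors of -24). s=3: p(3)=0.
Divide out (s - 3): quotient is s^2 + 9s + 8.
Factor the quadratic: (s + 1)(s + 8)
Result: (s - 3)(s + 1)(s + 8)


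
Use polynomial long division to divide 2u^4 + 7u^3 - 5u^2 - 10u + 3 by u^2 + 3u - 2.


(2u^4 + 7u^3 - 5u^2 - 10u + 3) / (u^2 + 3u - 2)
Step 1: 2u^2 * (u^2 + 3u - 2) = 2u^4 + 6u^3 - 4u^2; subtract.
Step 2: u * (u^2 + 3u - 2) = u^3 + 3u^2 - 2u; subtract.
Step 3: -4 * (u^2 + 3u - 2) = -4u^2 - 12u + 8; subtract.
Quotient: 2u^2 + u - 4, Remainder: 4u - 5


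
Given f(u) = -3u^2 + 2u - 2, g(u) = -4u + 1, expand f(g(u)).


Substitute g(u) into f:
f(g(u)) = -3*(-4u + 1)^2 + 2*(-4u + 1) + (-2)
(-4u + 1)^2 = 16u^2 - 8u + 1
Expand and combine: -48u^2 + 16u - 3


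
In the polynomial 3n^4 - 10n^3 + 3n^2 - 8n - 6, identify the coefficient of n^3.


Read off the coefficient of n^3: -10


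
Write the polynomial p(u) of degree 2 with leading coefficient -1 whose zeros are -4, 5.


p(u) = -(u + 4)(u - 5)
Expand: -u^2 + u + 20


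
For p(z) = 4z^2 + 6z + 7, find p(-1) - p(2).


p(-1) = 5
p(2) = 35
p(-1) - p(2) = 5 - 35 = -30


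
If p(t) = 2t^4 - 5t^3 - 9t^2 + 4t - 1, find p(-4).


Using direct substitution:
  2 * (-4)^4 = 512
  -5 * (-4)^3 = 320
  -9 * (-4)^2 = -144
  4 * (-4)^1 = -16
  constant: -1
Sum = 512 + 320 - 144 - 16 - 1 = 671


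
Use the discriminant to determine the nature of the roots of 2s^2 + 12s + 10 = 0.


D = b^2 - 4ac = (12)^2 - 4(2)(10) = 144 - 80 = 64
Since D > 0: two distinct rational roots


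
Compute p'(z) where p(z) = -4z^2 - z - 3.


Apply the power rule term by term:
  d/dz(-4z^2) = -8z
  d/dz(-z) = -1
  d/dz(-3) = 0
p'(z) = -8z - 1


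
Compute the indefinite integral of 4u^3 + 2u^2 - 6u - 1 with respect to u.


Reverse power rule on each term:
  ∫ 4u^3 du = u^4
  ∫ 2u^2 du = (2/3)u^3
  ∫ -6u du = -3u^2
  ∫ -1 du = -u
F(u) = u^4 + (2/3)u^3 - 3u^2 - u + C


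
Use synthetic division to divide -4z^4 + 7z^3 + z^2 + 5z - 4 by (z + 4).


Synthetic division with c = -4. Coefficients: -4, 7, 1, 5, -4
Bring down -4.
  -4 * -4 = 16; 16 + 7 = 23
  23 * -4 = -92; -92 + 1 = -91
  -91 * -4 = 364; 364 + 5 = 369
  369 * -4 = -1476; -1476 - 4 = -1480
Quotient: -4z^3 + 23z^2 - 91z + 369, Remainder: -1480


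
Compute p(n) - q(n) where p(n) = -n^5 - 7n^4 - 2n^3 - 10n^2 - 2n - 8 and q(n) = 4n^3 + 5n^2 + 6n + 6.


Distribute the minus sign:
  (-n^5 - 7n^4 - 2n^3 - 10n^2 - 2n - 8)
- (4n^3 + 5n^2 + 6n + 6)
Negate second polynomial: -4n^3 - 5n^2 - 6n - 6
Add: -n^5 - 7n^4 - 6n^3 - 15n^2 - 8n - 14


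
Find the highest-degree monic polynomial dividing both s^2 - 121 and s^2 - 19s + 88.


Factor each:
  s^2 - 121 = (s - 11)(s + 11)
  s^2 - 19s + 88 = (s - 11)(s - 8)
Common monic factor: s - 11


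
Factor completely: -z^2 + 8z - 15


Roots satisfy r1 + r2 = -b/a = 8 and r1*r2 = c/a = 15.
So r1 = 3, r2 = 5.
-z^2 + 8z - 15 = -(z - r1)(z - r2) = -(z - 3)(z - 5)


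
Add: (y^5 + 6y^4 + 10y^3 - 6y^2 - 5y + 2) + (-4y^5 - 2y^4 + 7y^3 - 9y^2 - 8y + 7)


Align terms by degree and add:
  y^5 + 6y^4 + 10y^3 - 6y^2 - 5y + 2
  -4y^5 - 2y^4 + 7y^3 - 9y^2 - 8y + 7
= -3y^5 + 4y^4 + 17y^3 - 15y^2 - 13y + 9


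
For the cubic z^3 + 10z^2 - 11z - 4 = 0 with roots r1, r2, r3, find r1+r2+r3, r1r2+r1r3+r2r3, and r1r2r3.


Monic cubic z^3+bz^2+cz+d=0: sum=-b, pairwise sum=c, product=-d.
b=10, c=-11, d=-4
r1+r2+r3 = -10
r1r2+r1r3+r2r3 = -11
r1r2r3 = 4


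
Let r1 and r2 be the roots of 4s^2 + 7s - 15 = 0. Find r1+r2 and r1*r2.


For as^2+bs+c=0: sum = -b/a, product = c/a.
a=4, b=7, c=-15
Sum = -(7)/4 = -7/4
Product = (-15)/4 = -15/4


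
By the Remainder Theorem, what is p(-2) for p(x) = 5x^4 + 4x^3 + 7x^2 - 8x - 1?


By the Remainder Theorem, the remainder equals p(-2):
  5*(-2)^4 = 80
  4*(-2)^3 = -32
  7*(-2)^2 = 28
  -8*(-2)^1 = 16
  constant: -1
Sum: 80 - 32 + 28 + 16 - 1 = 91


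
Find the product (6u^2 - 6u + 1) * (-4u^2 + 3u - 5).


Distribute each term of the first polynomial:
  (6u^2)(-4u^2 + 3u - 5) = -24u^4 + 18u^3 - 30u^2
  (-6u)(-4u^2 + 3u - 5) = 24u^3 - 18u^2 + 30u
  (1)(-4u^2 + 3u - 5) = -4u^2 + 3u - 5
Sum: -24u^4 + 42u^3 - 52u^2 + 33u - 5


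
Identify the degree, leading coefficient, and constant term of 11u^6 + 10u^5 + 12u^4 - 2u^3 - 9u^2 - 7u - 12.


Highest power of u is 6, with coefficient 11. Constant term is -12.
Degree = 6, leading coefficient = 11, constant term = -12


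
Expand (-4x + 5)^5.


Expand (-4x + 5)^5 by repeated multiplication:
  (-4x + 5)^2 = 16x^2 - 40x + 25
  (-4x + 5)^3 = -64x^3 + 240x^2 - 300x + 125
  (-4x + 5)^4 = 256x^4 - 1280x^3 + 2400x^2 - 2000x + 625
= -1024x^5 + 6400x^4 - 16000x^3 + 20000x^2 - 12500x + 3125


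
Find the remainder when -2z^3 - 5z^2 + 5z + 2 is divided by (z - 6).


By the Remainder Theorem, the remainder equals p(6):
  -2*(6)^3 = -432
  -5*(6)^2 = -180
  5*(6)^1 = 30
  constant: 2
Sum: -432 - 180 + 30 + 2 = -580


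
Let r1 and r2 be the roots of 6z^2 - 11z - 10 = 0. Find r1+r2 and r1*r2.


For az^2+bz+c=0: sum = -b/a, product = c/a.
a=6, b=-11, c=-10
Sum = -(-11)/6 = 11/6
Product = (-10)/6 = -5/3


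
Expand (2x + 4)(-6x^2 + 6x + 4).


Distribute each term of the first polynomial:
  (2x)(-6x^2 + 6x + 4) = -12x^3 + 12x^2 + 8x
  (4)(-6x^2 + 6x + 4) = -24x^2 + 24x + 16
Sum: -12x^3 - 12x^2 + 32x + 16


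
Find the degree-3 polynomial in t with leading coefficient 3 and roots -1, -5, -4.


p(t) = 3(t + 1)(t + 5)(t + 4)
Expand: 3t^3 + 30t^2 + 87t + 60


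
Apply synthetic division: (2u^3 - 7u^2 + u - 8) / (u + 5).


Synthetic division with c = -5. Coefficients: 2, -7, 1, -8
Bring down 2.
  2 * -5 = -10; -10 - 7 = -17
  -17 * -5 = 85; 85 + 1 = 86
  86 * -5 = -430; -430 - 8 = -438
Quotient: 2u^2 - 17u + 86, Remainder: -438


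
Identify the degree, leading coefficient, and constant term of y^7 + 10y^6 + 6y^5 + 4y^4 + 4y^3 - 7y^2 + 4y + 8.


Highest power of y is 7, with coefficient 1. Constant term is 8.
Degree = 7, leading coefficient = 1, constant term = 8


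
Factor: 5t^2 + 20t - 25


Roots satisfy r1 + r2 = -b/a = -4 and r1*r2 = c/a = -5.
So r1 = 1, r2 = -5.
5t^2 + 20t - 25 = 5(t - r1)(t - r2) = 5(t - 1)(t + 5)


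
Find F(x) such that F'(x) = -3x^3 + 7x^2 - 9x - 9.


Reverse power rule on each term:
  ∫ -3x^3 dx = -(3/4)x^4
  ∫ 7x^2 dx = (7/3)x^3
  ∫ -9x dx = -(9/2)x^2
  ∫ -9 dx = -9x
F(x) = -(3/4)x^4 + (7/3)x^3 - (9/2)x^2 - 9x + C


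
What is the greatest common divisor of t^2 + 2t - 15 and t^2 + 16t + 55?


Factor each:
  t^2 + 2t - 15 = (t + 5)(t - 3)
  t^2 + 16t + 55 = (t + 5)(t + 11)
Common monic factor: t + 5


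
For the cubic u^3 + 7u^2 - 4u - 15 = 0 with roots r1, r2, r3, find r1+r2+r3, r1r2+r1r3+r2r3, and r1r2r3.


Monic cubic u^3+bu^2+cu+d=0: sum=-b, pairwise sum=c, product=-d.
b=7, c=-4, d=-15
r1+r2+r3 = -7
r1r2+r1r3+r2r3 = -4
r1r2r3 = 15


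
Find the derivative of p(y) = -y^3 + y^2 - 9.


Apply the power rule term by term:
  d/dy(-y^3) = -3y^2
  d/dy(y^2) = 2y
  d/dy(-9) = 0
p'(y) = -3y^2 + 2y


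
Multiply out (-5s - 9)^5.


Expand (-5s - 9)^5 by repeated multiplication:
  (-5s - 9)^2 = 25s^2 + 90s + 81
  (-5s - 9)^3 = -125s^3 - 675s^2 - 1215s - 729
  (-5s - 9)^4 = 625s^4 + 4500s^3 + 12150s^2 + 14580s + 6561
= -3125s^5 - 28125s^4 - 101250s^3 - 182250s^2 - 164025s - 59049


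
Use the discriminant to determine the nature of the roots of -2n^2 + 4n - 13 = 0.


D = b^2 - 4ac = (4)^2 - 4(-2)(-13) = 16 - 104 = -88
Since D < 0: two complex conjugate roots (no real roots)


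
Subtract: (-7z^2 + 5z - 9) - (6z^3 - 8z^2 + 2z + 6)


Distribute the minus sign:
  (-7z^2 + 5z - 9)
- (6z^3 - 8z^2 + 2z + 6)
Negate second polynomial: -6z^3 + 8z^2 - 2z - 6
Add: -6z^3 + z^2 + 3z - 15


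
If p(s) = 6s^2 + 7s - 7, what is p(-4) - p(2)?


p(-4) = 61
p(2) = 31
p(-4) - p(2) = 61 - 31 = 30


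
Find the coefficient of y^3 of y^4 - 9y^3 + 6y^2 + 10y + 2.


Read off the coefficient of y^3: -9


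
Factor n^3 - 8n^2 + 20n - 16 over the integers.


Try integer roots (divisors of -16). n=4: p(4)=0.
Divide out (n - 4): quotient is n^2 - 4n + 4.
Factor the quadratic: (n - 2)(n - 2)
Result: (n - 4)(n - 2)(n - 2)


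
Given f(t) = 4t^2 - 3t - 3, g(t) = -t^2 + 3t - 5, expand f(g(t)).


Substitute g(t) into f:
f(g(t)) = 4*(-t^2 + 3t - 5)^2 + (-3)*(-t^2 + 3t - 5) + (-3)
(-t^2 + 3t - 5)^2 = t^4 - 6t^3 + 19t^2 - 30t + 25
Expand and combine: 4t^4 - 24t^3 + 79t^2 - 129t + 112


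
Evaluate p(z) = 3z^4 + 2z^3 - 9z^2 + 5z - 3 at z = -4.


Using direct substitution:
  3 * (-4)^4 = 768
  2 * (-4)^3 = -128
  -9 * (-4)^2 = -144
  5 * (-4)^1 = -20
  constant: -3
Sum = 768 - 128 - 144 - 20 - 3 = 473


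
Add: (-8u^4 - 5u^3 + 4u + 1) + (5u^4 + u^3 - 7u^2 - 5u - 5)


Align terms by degree and add:
  -8u^4 - 5u^3 + 4u + 1
+ 5u^4 + u^3 - 7u^2 - 5u - 5
= -3u^4 - 4u^3 - 7u^2 - u - 4


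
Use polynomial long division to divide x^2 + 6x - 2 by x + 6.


(x^2 + 6x - 2) / (x + 6)
Step 1: x * (x + 6) = x^2 + 6x; subtract.
Step 2: 0 * (x + 6) = 0; subtract.
Quotient: x, Remainder: -2


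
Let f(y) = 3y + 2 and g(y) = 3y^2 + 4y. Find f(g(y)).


Substitute g(y) into f:
f(g(y)) = 3*(3y^2 + 4y) + 2
Expand and combine: 9y^2 + 12y + 2


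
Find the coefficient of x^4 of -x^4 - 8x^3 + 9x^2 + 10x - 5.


Read off the coefficient of x^4: -1


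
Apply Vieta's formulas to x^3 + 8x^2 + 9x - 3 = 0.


Monic cubic x^3+bx^2+cx+d=0: sum=-b, pairwise sum=c, product=-d.
b=8, c=9, d=-3
r1+r2+r3 = -8
r1r2+r1r3+r2r3 = 9
r1r2r3 = 3


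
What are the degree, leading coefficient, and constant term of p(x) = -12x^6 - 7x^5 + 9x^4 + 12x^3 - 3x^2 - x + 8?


Highest power of x is 6, with coefficient -12. Constant term is 8.
Degree = 6, leading coefficient = -12, constant term = 8


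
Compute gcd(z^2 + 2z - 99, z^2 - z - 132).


Factor each:
  z^2 + 2z - 99 = (z + 11)(z - 9)
  z^2 - z - 132 = (z + 11)(z - 12)
Common monic factor: z + 11


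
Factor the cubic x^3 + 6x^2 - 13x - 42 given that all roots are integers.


Try integer roots (divisors of -42). x=-2: p(-2)=0.
Divide out (x + 2): quotient is x^2 + 4x - 21.
Factor the quadratic: (x + 7)(x - 3)
Result: (x + 2)(x + 7)(x - 3)


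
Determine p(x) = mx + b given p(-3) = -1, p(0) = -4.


p(x) = mx + b. Using p(-3)=-1, p(0)=-4:
m = (-1 + 4)/(-3) = 3/-3 = -1
b = -1 - m*(-3) = -1 - 3 = -4
p(x) = -x - 4


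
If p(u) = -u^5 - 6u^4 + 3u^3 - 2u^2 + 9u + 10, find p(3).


Using direct substitution:
  -1 * (3)^5 = -243
  -6 * (3)^4 = -486
  3 * (3)^3 = 81
  -2 * (3)^2 = -18
  9 * (3)^1 = 27
  constant: 10
Sum = -243 - 486 + 81 - 18 + 27 + 10 = -629


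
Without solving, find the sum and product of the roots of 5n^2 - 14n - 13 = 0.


For an^2+bn+c=0: sum = -b/a, product = c/a.
a=5, b=-14, c=-13
Sum = -(-14)/5 = 14/5
Product = (-13)/5 = -13/5


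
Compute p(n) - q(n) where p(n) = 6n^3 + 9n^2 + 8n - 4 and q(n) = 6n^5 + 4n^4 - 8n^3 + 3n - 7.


Distribute the minus sign:
  (6n^3 + 9n^2 + 8n - 4)
- (6n^5 + 4n^4 - 8n^3 + 3n - 7)
Negate second polynomial: -6n^5 - 4n^4 + 8n^3 - 3n + 7
Add: -6n^5 - 4n^4 + 14n^3 + 9n^2 + 5n + 3


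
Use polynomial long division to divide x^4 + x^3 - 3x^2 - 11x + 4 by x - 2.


(x^4 + x^3 - 3x^2 - 11x + 4) / (x - 2)
Step 1: x^3 * (x - 2) = x^4 - 2x^3; subtract.
Step 2: 3x^2 * (x - 2) = 3x^3 - 6x^2; subtract.
Step 3: 3x * (x - 2) = 3x^2 - 6x; subtract.
Step 4: -5 * (x - 2) = -5x + 10; subtract.
Quotient: x^3 + 3x^2 + 3x - 5, Remainder: -6


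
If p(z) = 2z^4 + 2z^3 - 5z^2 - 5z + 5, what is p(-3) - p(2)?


p(-3) = 83
p(2) = 23
p(-3) - p(2) = 83 - 23 = 60


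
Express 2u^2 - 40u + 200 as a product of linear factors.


Roots satisfy r1 + r2 = -b/a = 20 and r1*r2 = c/a = 100.
So r1 = 10, r2 = 10.
2u^2 - 40u + 200 = 2(u - r1)(u - r2) = 2(u - 10)(u - 10)


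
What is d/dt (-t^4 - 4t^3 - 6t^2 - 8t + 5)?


Apply the power rule term by term:
  d/dt(-t^4) = -4t^3
  d/dt(-4t^3) = -12t^2
  d/dt(-6t^2) = -12t
  d/dt(-8t) = -8
  d/dt(5) = 0
p'(t) = -4t^3 - 12t^2 - 12t - 8


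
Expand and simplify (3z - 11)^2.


Expand (3z - 11)^2 by repeated multiplication:
= 9z^2 - 66z + 121


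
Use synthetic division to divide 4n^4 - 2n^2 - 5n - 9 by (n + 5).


Synthetic division with c = -5. Coefficients: 4, 0, -2, -5, -9
Bring down 4.
  4 * -5 = -20; -20 + 0 = -20
  -20 * -5 = 100; 100 - 2 = 98
  98 * -5 = -490; -490 - 5 = -495
  -495 * -5 = 2475; 2475 - 9 = 2466
Quotient: 4n^3 - 20n^2 + 98n - 495, Remainder: 2466


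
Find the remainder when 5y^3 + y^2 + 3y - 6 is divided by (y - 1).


By the Remainder Theorem, the remainder equals p(1):
  5*(1)^3 = 5
  1*(1)^2 = 1
  3*(1)^1 = 3
  constant: -6
Sum: 5 + 1 + 3 - 6 = 3


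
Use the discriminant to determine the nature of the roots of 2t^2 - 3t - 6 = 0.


D = b^2 - 4ac = (-3)^2 - 4(2)(-6) = 9 + 48 = 57
Since D > 0: two distinct irrational roots


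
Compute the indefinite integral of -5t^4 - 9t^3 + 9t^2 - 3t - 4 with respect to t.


Reverse power rule on each term:
  ∫ -5t^4 dt = -t^5
  ∫ -9t^3 dt = -(9/4)t^4
  ∫ 9t^2 dt = 3t^3
  ∫ -3t dt = -(3/2)t^2
  ∫ -4 dt = -4t
F(t) = -t^5 - (9/4)t^4 + 3t^3 - (3/2)t^2 - 4t + C


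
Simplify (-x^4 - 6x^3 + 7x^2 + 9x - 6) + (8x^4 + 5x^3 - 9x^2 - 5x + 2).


Align terms by degree and add:
  -x^4 - 6x^3 + 7x^2 + 9x - 6
+ 8x^4 + 5x^3 - 9x^2 - 5x + 2
= 7x^4 - x^3 - 2x^2 + 4x - 4


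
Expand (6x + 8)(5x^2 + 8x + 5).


Distribute each term of the first polynomial:
  (6x)(5x^2 + 8x + 5) = 30x^3 + 48x^2 + 30x
  (8)(5x^2 + 8x + 5) = 40x^2 + 64x + 40
Sum: 30x^3 + 88x^2 + 94x + 40


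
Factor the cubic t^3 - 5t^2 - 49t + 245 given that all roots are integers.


Try integer roots (divisors of 245). t=7: p(7)=0.
Divide out (t - 7): quotient is t^2 + 2t - 35.
Factor the quadratic: (t + 7)(t - 5)
Result: (t - 7)(t + 7)(t - 5)


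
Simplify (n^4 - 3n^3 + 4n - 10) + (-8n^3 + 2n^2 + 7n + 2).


Align terms by degree and add:
  n^4 - 3n^3 + 4n - 10
  -8n^3 + 2n^2 + 7n + 2
= n^4 - 11n^3 + 2n^2 + 11n - 8


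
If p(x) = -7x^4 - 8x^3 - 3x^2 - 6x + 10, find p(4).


Using direct substitution:
  -7 * (4)^4 = -1792
  -8 * (4)^3 = -512
  -3 * (4)^2 = -48
  -6 * (4)^1 = -24
  constant: 10
Sum = -1792 - 512 - 48 - 24 + 10 = -2366


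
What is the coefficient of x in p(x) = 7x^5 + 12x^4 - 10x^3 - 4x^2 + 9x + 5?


Read off the coefficient of x: 9


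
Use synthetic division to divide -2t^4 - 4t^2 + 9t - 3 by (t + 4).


Synthetic division with c = -4. Coefficients: -2, 0, -4, 9, -3
Bring down -2.
  -2 * -4 = 8; 8 + 0 = 8
  8 * -4 = -32; -32 - 4 = -36
  -36 * -4 = 144; 144 + 9 = 153
  153 * -4 = -612; -612 - 3 = -615
Quotient: -2t^3 + 8t^2 - 36t + 153, Remainder: -615


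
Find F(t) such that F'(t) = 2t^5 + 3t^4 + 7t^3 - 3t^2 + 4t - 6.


Reverse power rule on each term:
  ∫ 2t^5 dt = (1/3)t^6
  ∫ 3t^4 dt = (3/5)t^5
  ∫ 7t^3 dt = (7/4)t^4
  ∫ -3t^2 dt = -t^3
  ∫ 4t dt = 2t^2
  ∫ -6 dt = -6t
F(t) = (1/3)t^6 + (3/5)t^5 + (7/4)t^4 - t^3 + 2t^2 - 6t + C


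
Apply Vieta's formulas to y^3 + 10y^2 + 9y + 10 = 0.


Monic cubic y^3+by^2+cy+d=0: sum=-b, pairwise sum=c, product=-d.
b=10, c=9, d=10
r1+r2+r3 = -10
r1r2+r1r3+r2r3 = 9
r1r2r3 = -10


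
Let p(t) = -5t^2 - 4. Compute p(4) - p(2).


p(4) = -84
p(2) = -24
p(4) - p(2) = -84 + 24 = -60


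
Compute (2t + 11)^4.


Expand (2t + 11)^4 by repeated multiplication:
  (2t + 11)^2 = 4t^2 + 44t + 121
  (2t + 11)^3 = 8t^3 + 132t^2 + 726t + 1331
= 16t^4 + 352t^3 + 2904t^2 + 10648t + 14641


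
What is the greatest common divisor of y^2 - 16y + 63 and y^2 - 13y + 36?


Factor each:
  y^2 - 16y + 63 = (y - 9)(y - 7)
  y^2 - 13y + 36 = (y - 9)(y - 4)
Common monic factor: y - 9


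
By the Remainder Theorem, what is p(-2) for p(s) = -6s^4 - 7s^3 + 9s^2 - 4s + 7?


By the Remainder Theorem, the remainder equals p(-2):
  -6*(-2)^4 = -96
  -7*(-2)^3 = 56
  9*(-2)^2 = 36
  -4*(-2)^1 = 8
  constant: 7
Sum: -96 + 56 + 36 + 8 + 7 = 11


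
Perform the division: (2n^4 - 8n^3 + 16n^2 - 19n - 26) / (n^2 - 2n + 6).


(2n^4 - 8n^3 + 16n^2 - 19n - 26) / (n^2 - 2n + 6)
Step 1: 2n^2 * (n^2 - 2n + 6) = 2n^4 - 4n^3 + 12n^2; subtract.
Step 2: -4n * (n^2 - 2n + 6) = -4n^3 + 8n^2 - 24n; subtract.
Step 3: -4 * (n^2 - 2n + 6) = -4n^2 + 8n - 24; subtract.
Quotient: 2n^2 - 4n - 4, Remainder: -3n - 2


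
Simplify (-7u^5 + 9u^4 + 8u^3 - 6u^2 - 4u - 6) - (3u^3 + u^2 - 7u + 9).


Distribute the minus sign:
  (-7u^5 + 9u^4 + 8u^3 - 6u^2 - 4u - 6)
- (3u^3 + u^2 - 7u + 9)
Negate second polynomial: -3u^3 - u^2 + 7u - 9
Add: -7u^5 + 9u^4 + 5u^3 - 7u^2 + 3u - 15


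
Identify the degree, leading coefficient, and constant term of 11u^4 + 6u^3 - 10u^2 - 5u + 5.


Highest power of u is 4, with coefficient 11. Constant term is 5.
Degree = 4, leading coefficient = 11, constant term = 5


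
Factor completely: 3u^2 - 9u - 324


Roots satisfy r1 + r2 = -b/a = 3 and r1*r2 = c/a = -108.
So r1 = -9, r2 = 12.
3u^2 - 9u - 324 = 3(u - r1)(u - r2) = 3(u + 9)(u - 12)


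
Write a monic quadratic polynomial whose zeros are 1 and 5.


p(x) = (x - 1)(x - 5)
Expand: x^2 - 6x + 5


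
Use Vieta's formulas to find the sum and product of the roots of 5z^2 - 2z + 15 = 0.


For az^2+bz+c=0: sum = -b/a, product = c/a.
a=5, b=-2, c=15
Sum = -(-2)/5 = 2/5
Product = (15)/5 = 3


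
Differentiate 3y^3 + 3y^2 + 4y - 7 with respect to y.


Apply the power rule term by term:
  d/dy(3y^3) = 9y^2
  d/dy(3y^2) = 6y
  d/dy(4y) = 4
  d/dy(-7) = 0
p'(y) = 9y^2 + 6y + 4


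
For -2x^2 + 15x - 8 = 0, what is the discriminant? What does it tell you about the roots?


D = b^2 - 4ac = (15)^2 - 4(-2)(-8) = 225 - 64 = 161
Since D > 0: two distinct irrational roots


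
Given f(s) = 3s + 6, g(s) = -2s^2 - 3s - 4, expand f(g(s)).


Substitute g(s) into f:
f(g(s)) = 3*(-2s^2 - 3s - 4) + 6
Expand and combine: -6s^2 - 9s - 6


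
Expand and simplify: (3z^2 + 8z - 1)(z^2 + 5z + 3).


Distribute each term of the first polynomial:
  (3z^2)(z^2 + 5z + 3) = 3z^4 + 15z^3 + 9z^2
  (8z)(z^2 + 5z + 3) = 8z^3 + 40z^2 + 24z
  (-1)(z^2 + 5z + 3) = -z^2 - 5z - 3
Sum: 3z^4 + 23z^3 + 48z^2 + 19z - 3


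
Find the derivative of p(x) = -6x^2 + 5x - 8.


Apply the power rule term by term:
  d/dx(-6x^2) = -12x
  d/dx(5x) = 5
  d/dx(-8) = 0
p'(x) = -12x + 5


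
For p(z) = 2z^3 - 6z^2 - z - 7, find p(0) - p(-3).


p(0) = -7
p(-3) = -112
p(0) - p(-3) = -7 + 112 = 105


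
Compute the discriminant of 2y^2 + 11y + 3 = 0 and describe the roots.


D = b^2 - 4ac = (11)^2 - 4(2)(3) = 121 - 24 = 97
Since D > 0: two distinct irrational roots


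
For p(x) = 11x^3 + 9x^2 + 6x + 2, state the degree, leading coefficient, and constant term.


Highest power of x is 3, with coefficient 11. Constant term is 2.
Degree = 3, leading coefficient = 11, constant term = 2


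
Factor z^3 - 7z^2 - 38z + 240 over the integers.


Try integer roots (divisors of 240). z=-6: p(-6)=0.
Divide out (z + 6): quotient is z^2 - 13z + 40.
Factor the quadratic: (z - 8)(z - 5)
Result: (z + 6)(z - 8)(z - 5)


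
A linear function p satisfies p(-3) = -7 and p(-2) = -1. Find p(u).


p(u) = mu + b. Using p(-3)=-7, p(-2)=-1:
m = (-7 + 1)/(-3 + 2) = -6/-1 = 6
b = -7 - m*(-3) = -7 + 18 = 11
p(u) = 6u + 11


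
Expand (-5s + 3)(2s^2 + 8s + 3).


Distribute each term of the first polynomial:
  (-5s)(2s^2 + 8s + 3) = -10s^3 - 40s^2 - 15s
  (3)(2s^2 + 8s + 3) = 6s^2 + 24s + 9
Sum: -10s^3 - 34s^2 + 9s + 9


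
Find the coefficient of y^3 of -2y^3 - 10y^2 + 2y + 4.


Read off the coefficient of y^3: -2


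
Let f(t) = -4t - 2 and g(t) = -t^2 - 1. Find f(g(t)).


Substitute g(t) into f:
f(g(t)) = -4*(-t^2 - 1) + (-2)
Expand and combine: 4t^2 + 2


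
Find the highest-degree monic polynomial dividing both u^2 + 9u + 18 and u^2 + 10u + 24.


Factor each:
  u^2 + 9u + 18 = (u + 6)(u + 3)
  u^2 + 10u + 24 = (u + 6)(u + 4)
Common monic factor: u + 6


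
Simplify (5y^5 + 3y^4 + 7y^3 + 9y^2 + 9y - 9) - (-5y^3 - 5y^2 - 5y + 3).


Distribute the minus sign:
  (5y^5 + 3y^4 + 7y^3 + 9y^2 + 9y - 9)
- (-5y^3 - 5y^2 - 5y + 3)
Negate second polynomial: 5y^3 + 5y^2 + 5y - 3
Add: 5y^5 + 3y^4 + 12y^3 + 14y^2 + 14y - 12


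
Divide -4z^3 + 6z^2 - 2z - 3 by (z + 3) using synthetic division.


Synthetic division with c = -3. Coefficients: -4, 6, -2, -3
Bring down -4.
  -4 * -3 = 12; 12 + 6 = 18
  18 * -3 = -54; -54 - 2 = -56
  -56 * -3 = 168; 168 - 3 = 165
Quotient: -4z^2 + 18z - 56, Remainder: 165


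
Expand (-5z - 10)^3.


Expand (-5z - 10)^3 by repeated multiplication:
  (-5z - 10)^2 = 25z^2 + 100z + 100
= -125z^3 - 750z^2 - 1500z - 1000


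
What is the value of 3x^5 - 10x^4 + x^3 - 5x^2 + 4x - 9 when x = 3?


Using direct substitution:
  3 * (3)^5 = 729
  -10 * (3)^4 = -810
  1 * (3)^3 = 27
  -5 * (3)^2 = -45
  4 * (3)^1 = 12
  constant: -9
Sum = 729 - 810 + 27 - 45 + 12 - 9 = -96


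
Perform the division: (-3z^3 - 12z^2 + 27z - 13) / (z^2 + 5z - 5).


(-3z^3 - 12z^2 + 27z - 13) / (z^2 + 5z - 5)
Step 1: -3z * (z^2 + 5z - 5) = -3z^3 - 15z^2 + 15z; subtract.
Step 2: 3 * (z^2 + 5z - 5) = 3z^2 + 15z - 15; subtract.
Quotient: -3z + 3, Remainder: -3z + 2


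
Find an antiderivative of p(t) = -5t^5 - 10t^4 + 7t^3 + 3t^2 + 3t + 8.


Reverse power rule on each term:
  ∫ -5t^5 dt = -(5/6)t^6
  ∫ -10t^4 dt = -2t^5
  ∫ 7t^3 dt = (7/4)t^4
  ∫ 3t^2 dt = t^3
  ∫ 3t dt = (3/2)t^2
  ∫ 8 dt = 8t
F(t) = -(5/6)t^6 - 2t^5 + (7/4)t^4 + t^3 + (3/2)t^2 + 8t + C


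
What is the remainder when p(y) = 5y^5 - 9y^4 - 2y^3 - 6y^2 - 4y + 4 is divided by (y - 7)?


By the Remainder Theorem, the remainder equals p(7):
  5*(7)^5 = 84035
  -9*(7)^4 = -21609
  -2*(7)^3 = -686
  -6*(7)^2 = -294
  -4*(7)^1 = -28
  constant: 4
Sum: 84035 - 21609 - 686 - 294 - 28 + 4 = 61422


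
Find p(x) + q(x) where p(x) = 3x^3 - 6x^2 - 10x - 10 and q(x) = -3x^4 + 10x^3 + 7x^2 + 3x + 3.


Align terms by degree and add:
  3x^3 - 6x^2 - 10x - 10
  -3x^4 + 10x^3 + 7x^2 + 3x + 3
= -3x^4 + 13x^3 + x^2 - 7x - 7


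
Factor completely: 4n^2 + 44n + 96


Roots satisfy r1 + r2 = -b/a = -11 and r1*r2 = c/a = 24.
So r1 = -3, r2 = -8.
4n^2 + 44n + 96 = 4(n - r1)(n - r2) = 4(n + 3)(n + 8)


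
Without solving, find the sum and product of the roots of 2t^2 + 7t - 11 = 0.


For at^2+bt+c=0: sum = -b/a, product = c/a.
a=2, b=7, c=-11
Sum = -(7)/2 = -7/2
Product = (-11)/2 = -11/2


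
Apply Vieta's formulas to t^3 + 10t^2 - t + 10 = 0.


Monic cubic t^3+bt^2+ct+d=0: sum=-b, pairwise sum=c, product=-d.
b=10, c=-1, d=10
r1+r2+r3 = -10
r1r2+r1r3+r2r3 = -1
r1r2r3 = -10


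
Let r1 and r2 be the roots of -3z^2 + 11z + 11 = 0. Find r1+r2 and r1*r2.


For az^2+bz+c=0: sum = -b/a, product = c/a.
a=-3, b=11, c=11
Sum = -(11)/-3 = 11/3
Product = (11)/-3 = -11/3


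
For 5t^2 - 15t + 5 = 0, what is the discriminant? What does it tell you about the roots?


D = b^2 - 4ac = (-15)^2 - 4(5)(5) = 225 - 100 = 125
Since D > 0: two distinct irrational roots


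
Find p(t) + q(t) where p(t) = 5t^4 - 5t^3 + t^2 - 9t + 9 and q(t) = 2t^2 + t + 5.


Align terms by degree and add:
  5t^4 - 5t^3 + t^2 - 9t + 9
+ 2t^2 + t + 5
= 5t^4 - 5t^3 + 3t^2 - 8t + 14


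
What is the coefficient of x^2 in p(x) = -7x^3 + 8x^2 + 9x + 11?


Read off the coefficient of x^2: 8


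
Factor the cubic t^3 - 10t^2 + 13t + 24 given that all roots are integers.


Try integer roots (divisors of 24). t=8: p(8)=0.
Divide out (t - 8): quotient is t^2 - 2t - 3.
Factor the quadratic: (t - 3)(t + 1)
Result: (t - 8)(t - 3)(t + 1)


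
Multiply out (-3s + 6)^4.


Expand (-3s + 6)^4 by repeated multiplication:
  (-3s + 6)^2 = 9s^2 - 36s + 36
  (-3s + 6)^3 = -27s^3 + 162s^2 - 324s + 216
= 81s^4 - 648s^3 + 1944s^2 - 2592s + 1296


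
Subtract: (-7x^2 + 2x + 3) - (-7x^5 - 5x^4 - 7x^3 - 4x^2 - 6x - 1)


Distribute the minus sign:
  (-7x^2 + 2x + 3)
- (-7x^5 - 5x^4 - 7x^3 - 4x^2 - 6x - 1)
Negate second polynomial: 7x^5 + 5x^4 + 7x^3 + 4x^2 + 6x + 1
Add: 7x^5 + 5x^4 + 7x^3 - 3x^2 + 8x + 4


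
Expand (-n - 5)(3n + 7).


Distribute each term of the first polynomial:
  (-n)(3n + 7) = -3n^2 - 7n
  (-5)(3n + 7) = -15n - 35
Sum: -3n^2 - 22n - 35
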